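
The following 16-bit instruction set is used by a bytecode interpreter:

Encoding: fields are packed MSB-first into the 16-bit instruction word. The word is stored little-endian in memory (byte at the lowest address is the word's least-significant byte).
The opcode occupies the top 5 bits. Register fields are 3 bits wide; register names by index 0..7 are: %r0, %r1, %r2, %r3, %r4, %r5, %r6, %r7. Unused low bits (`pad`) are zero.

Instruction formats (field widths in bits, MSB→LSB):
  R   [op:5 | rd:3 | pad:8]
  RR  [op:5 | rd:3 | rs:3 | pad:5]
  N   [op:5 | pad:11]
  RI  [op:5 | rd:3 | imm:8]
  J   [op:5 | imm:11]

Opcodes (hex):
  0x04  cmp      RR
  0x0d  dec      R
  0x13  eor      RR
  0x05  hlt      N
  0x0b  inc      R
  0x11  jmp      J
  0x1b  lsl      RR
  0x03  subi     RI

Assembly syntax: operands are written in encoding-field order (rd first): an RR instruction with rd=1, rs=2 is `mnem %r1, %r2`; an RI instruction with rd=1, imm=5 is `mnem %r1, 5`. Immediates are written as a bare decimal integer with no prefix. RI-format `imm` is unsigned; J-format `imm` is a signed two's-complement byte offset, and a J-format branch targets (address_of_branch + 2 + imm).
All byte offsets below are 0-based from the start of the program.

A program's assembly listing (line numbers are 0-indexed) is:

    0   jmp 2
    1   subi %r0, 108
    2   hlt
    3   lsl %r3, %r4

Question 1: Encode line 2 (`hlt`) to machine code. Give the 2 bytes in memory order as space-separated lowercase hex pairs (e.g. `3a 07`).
00 28

L2: hlt op=0x5:5|pad=0:11 ⇒ 0x2800 ⇒ little 00 28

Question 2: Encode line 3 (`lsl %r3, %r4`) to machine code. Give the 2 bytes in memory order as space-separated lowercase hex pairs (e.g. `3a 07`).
3. lsl fields op=0x1b:5|rd=3:3|rs=4:3|pad=0:5 → word db80h → 80 db

80 db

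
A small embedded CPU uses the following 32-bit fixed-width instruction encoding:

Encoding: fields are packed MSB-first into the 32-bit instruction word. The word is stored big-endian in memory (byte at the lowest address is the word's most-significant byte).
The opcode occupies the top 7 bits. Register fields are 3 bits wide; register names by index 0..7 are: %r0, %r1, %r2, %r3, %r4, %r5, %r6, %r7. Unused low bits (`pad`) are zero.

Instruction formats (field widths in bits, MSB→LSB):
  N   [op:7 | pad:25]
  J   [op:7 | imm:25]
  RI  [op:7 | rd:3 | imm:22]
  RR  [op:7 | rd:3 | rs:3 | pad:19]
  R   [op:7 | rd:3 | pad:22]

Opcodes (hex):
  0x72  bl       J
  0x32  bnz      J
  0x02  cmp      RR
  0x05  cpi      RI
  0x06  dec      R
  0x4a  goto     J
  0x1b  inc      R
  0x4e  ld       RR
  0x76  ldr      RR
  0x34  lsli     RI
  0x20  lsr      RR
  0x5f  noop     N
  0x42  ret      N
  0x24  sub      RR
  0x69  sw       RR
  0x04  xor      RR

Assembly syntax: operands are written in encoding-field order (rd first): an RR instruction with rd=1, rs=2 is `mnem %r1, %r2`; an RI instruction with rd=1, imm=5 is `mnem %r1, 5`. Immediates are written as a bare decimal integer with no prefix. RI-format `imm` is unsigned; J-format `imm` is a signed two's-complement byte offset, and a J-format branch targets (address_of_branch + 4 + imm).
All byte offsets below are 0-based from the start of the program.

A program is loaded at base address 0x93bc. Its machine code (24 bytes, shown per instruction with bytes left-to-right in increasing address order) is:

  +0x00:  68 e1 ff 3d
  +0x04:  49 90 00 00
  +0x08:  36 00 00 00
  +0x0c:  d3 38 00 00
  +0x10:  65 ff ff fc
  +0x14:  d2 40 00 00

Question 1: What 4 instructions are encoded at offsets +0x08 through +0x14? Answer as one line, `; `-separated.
off 0x08: read 36 00 00 00 as big → 0x36000000
  opcode bits[31:25]=0x1b: inc/R
  [24:22] rd=0 = %r0
off 0x0c: read d3 38 00 00 as big → 0xd3380000
  opcode bits[31:25]=0x69: sw/RR
  [24:22] rd=4 = %r4
  [21:19] rs=7 = %r7
off 0x10: read 65 ff ff fc as big → 0x65fffffc
  opcode bits[31:25]=0x32: bnz/J
  [24:0] imm=33554428 (s25→-4) = -4
off 0x14: read d2 40 00 00 as big → 0xd2400000
  opcode bits[31:25]=0x69: sw/RR
  [24:22] rd=1 = %r1
  [21:19] rs=0 = %r0

inc %r0; sw %r4, %r7; bnz -4; sw %r1, %r0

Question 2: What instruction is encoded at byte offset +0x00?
off 0x00: read 68 e1 ff 3d as big → 0x68e1ff3d
  opcode bits[31:25]=0x34: lsli/RI
  [24:22] rd=3 = %r3
  [21:0] imm=2228029 = 2228029

lsli %r3, 2228029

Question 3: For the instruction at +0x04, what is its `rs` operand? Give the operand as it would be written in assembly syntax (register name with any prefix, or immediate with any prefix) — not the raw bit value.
[04] 49 90 00 00 → 0x49900000
  op=0x49900000>>25=0x24 ⇒ sub (RR)
  rd@[24:22]=0x6 ⇒ %r6
  rs@[21:19]=0x2 ⇒ %r2

%r2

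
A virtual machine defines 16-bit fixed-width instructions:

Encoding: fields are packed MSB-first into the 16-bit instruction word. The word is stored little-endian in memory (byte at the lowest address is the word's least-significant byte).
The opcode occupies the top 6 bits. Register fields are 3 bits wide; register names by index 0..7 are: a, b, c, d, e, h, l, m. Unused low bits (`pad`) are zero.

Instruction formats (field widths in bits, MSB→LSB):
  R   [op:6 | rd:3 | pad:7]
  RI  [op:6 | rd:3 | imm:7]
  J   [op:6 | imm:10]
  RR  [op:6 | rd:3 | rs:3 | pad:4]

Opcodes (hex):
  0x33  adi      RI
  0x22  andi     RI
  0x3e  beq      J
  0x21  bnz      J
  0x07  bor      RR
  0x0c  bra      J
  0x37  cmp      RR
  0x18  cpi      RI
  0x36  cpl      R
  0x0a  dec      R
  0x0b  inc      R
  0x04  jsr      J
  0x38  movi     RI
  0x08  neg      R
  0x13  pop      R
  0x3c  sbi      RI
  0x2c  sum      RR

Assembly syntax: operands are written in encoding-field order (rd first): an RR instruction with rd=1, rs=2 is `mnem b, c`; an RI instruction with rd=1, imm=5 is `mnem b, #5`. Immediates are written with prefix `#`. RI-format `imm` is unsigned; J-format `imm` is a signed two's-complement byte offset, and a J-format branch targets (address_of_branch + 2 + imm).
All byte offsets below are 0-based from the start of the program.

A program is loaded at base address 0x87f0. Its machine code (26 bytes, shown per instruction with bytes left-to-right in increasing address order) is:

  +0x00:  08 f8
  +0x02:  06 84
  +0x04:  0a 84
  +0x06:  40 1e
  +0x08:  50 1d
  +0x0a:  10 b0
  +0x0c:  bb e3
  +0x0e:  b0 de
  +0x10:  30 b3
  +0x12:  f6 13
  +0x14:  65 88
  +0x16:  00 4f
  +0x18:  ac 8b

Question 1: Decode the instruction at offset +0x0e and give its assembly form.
off 0x0e: read b0 de as little → 0xdeb0
  op=0xdeb0>>10=0x37 ⇒ cmp (RR)
  rd: (w>>7)&0x7=0x5 → h
  rs: (w>>4)&0x7=0x3 → d

cmp h, d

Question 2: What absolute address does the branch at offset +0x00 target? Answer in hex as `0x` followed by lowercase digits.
+0x00: 08 f8 ⇒ word 0xf808 (little)
  top 6b → 0x3e → beq [J]
  [9:0] imm=8 = #8
  target = base 0x87f0 + off 0x00 + 2 + imm 8 = 0x87fa

0x87fa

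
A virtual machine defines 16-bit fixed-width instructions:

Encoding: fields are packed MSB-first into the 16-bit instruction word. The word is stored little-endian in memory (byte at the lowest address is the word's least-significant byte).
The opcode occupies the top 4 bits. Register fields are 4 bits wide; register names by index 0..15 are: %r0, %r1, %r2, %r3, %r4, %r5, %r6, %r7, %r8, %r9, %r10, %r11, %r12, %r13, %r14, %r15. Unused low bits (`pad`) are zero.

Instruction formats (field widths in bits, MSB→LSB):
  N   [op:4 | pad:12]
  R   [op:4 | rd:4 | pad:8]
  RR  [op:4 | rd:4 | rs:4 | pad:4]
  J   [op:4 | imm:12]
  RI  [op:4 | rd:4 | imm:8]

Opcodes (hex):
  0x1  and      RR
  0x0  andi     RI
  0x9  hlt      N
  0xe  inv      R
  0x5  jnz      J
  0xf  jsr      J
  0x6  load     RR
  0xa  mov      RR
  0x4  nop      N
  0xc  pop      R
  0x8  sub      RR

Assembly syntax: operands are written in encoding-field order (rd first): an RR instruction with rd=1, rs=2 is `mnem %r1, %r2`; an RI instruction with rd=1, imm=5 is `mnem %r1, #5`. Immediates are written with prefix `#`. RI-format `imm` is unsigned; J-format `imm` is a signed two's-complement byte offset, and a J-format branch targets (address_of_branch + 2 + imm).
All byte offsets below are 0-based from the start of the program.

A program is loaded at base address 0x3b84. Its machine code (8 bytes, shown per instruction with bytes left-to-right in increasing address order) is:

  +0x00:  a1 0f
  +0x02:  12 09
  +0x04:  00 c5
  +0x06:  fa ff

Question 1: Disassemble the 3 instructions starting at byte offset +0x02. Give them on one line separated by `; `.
andi %r9, #18; pop %r5; jsr #-6

[02] 12 09 → 0x0912
  opcode bits[15:12]=0x0: andi/RI
  rd@[11:8]=0x9 ⇒ %r9
  imm@[7:0]=0x12 ⇒ #18
[04] 00 c5 → 0xc500
  opcode bits[15:12]=0xc: pop/R
  rd@[11:8]=0x5 ⇒ %r5
[06] fa ff → 0xfffa
  opcode bits[15:12]=0xf: jsr/J
  imm@[11:0]=0xffa (s12→-6) ⇒ #-6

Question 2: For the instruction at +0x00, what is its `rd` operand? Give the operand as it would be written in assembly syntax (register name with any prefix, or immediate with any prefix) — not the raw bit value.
+0x00: a1 0f ⇒ word 0x0fa1 (little)
  op=0x0fa1>>12=0x0 ⇒ andi (RI)
  rd@[11:8]=0xf ⇒ %r15
  imm@[7:0]=0xa1 ⇒ #161

%r15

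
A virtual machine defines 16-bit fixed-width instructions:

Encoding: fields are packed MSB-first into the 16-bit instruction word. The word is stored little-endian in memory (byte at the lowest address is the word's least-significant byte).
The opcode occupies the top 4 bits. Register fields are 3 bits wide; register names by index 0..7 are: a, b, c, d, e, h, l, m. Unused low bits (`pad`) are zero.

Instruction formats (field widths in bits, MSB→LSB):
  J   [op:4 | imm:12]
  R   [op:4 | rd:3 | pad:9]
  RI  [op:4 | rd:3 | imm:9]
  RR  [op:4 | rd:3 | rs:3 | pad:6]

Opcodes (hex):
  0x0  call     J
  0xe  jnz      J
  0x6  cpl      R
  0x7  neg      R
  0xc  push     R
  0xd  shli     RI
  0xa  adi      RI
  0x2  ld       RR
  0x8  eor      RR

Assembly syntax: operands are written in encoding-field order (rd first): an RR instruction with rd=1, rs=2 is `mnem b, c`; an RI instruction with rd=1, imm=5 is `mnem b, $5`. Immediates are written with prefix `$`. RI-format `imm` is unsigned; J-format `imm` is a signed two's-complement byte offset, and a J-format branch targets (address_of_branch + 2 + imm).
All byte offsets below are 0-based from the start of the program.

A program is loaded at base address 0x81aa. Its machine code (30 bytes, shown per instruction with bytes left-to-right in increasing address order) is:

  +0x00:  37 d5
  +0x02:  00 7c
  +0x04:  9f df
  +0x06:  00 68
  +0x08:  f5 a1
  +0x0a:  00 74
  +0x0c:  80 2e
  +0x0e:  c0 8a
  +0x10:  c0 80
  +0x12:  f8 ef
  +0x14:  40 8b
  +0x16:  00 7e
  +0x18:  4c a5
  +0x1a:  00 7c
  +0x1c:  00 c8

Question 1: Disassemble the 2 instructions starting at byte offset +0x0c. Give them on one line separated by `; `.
ld m, c; eor h, d

+0x0c: 80 2e ⇒ word 0x2e80 (little)
  op=0x2e80>>12=0x2 ⇒ ld (RR)
  rd: (w>>9)&0x7=0x7 → m
  rs: (w>>6)&0x7=0x2 → c
+0x0e: c0 8a ⇒ word 0x8ac0 (little)
  op=0x8ac0>>12=0x8 ⇒ eor (RR)
  rd: (w>>9)&0x7=0x5 → h
  rs: (w>>6)&0x7=0x3 → d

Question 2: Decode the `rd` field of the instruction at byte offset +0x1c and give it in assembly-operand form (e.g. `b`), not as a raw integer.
@+1c  little-endian(00 c8) = 0xc800
  opcode bits[15:12]=0xc: push/R
  rd@[11:9]=0x4 ⇒ e

e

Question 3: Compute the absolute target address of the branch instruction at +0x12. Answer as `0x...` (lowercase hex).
[12] f8 ef → 0xeff8
  top 4b → 0xe → jnz [J]
  imm: (w>>0)&0xfff=0xff8 (s12→-8) → $-8
  target = base 0x81aa + off 0x12 + 2 + imm -8 = 0x81b6

0x81b6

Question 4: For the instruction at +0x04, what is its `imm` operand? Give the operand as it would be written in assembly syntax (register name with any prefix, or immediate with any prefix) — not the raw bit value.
$415

off 0x04: read 9f df as little → 0xdf9f
  top 4b → 0xd → shli [RI]
  rd@[11:9]=0x7 ⇒ m
  imm@[8:0]=0x19f ⇒ $415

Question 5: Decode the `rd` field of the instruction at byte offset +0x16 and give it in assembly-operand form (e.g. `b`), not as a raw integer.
+0x16: 00 7e ⇒ word 0x7e00 (little)
  top 4b → 0x7 → neg [R]
  rd: (w>>9)&0x7=0x7 → m

m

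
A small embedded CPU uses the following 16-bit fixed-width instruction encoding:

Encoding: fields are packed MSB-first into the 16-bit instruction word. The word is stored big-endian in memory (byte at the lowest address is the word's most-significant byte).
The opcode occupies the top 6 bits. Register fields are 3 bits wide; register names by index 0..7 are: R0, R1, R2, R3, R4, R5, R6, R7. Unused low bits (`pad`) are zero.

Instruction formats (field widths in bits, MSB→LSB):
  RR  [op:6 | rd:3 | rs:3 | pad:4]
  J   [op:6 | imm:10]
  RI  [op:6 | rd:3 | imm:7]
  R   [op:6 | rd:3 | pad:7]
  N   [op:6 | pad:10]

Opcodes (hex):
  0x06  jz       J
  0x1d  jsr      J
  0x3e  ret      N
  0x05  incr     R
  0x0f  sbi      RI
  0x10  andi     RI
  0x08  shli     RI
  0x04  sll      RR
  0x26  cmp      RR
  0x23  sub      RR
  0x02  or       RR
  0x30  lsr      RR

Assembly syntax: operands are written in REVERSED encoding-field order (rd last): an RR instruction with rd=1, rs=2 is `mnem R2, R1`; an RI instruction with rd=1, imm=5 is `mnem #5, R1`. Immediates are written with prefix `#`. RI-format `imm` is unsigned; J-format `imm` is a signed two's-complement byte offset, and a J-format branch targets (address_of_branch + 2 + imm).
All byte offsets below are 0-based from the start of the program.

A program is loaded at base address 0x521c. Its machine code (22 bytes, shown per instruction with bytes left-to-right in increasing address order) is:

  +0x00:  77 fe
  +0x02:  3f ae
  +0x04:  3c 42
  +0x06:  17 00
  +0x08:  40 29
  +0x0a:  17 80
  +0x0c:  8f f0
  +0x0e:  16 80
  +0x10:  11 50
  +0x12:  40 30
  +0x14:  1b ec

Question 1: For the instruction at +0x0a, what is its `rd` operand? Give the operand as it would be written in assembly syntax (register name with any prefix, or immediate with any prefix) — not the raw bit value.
R7

@+0a  big-endian(17 80) = 0x1780
  opcode bits[15:10]=0x5: incr/R
  [9:7] rd=7 = R7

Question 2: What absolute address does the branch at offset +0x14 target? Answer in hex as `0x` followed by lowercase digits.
0x521e

off 0x14: read 1b ec as big → 0x1bec
  opcode bits[15:10]=0x6: jz/J
  imm: (w>>0)&0x3ff=0x3ec (s10→-20) → #-20
  target = base 0x521c + off 0x14 + 2 + imm -20 = 0x521e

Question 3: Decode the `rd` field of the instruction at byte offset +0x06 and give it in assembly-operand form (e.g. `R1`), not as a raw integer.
+0x06: 17 00 ⇒ word 0x1700 (big)
  op=0x1700>>10=0x5 ⇒ incr (R)
  rd: (w>>7)&0x7=0x6 → R6

R6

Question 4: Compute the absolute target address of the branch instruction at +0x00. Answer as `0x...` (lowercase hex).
0x521c

+0x00: 77 fe ⇒ word 0x77fe (big)
  op=0x77fe>>10=0x1d ⇒ jsr (J)
  [9:0] imm=1022 (s10→-2) = #-2
  target = base 0x521c + off 0x00 + 2 + imm -2 = 0x521c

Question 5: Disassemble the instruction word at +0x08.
+0x08: 40 29 ⇒ word 0x4029 (big)
  op=0x4029>>10=0x10 ⇒ andi (RI)
  rd@[9:7]=0x0 ⇒ R0
  imm@[6:0]=0x29 ⇒ #41

andi #41, R0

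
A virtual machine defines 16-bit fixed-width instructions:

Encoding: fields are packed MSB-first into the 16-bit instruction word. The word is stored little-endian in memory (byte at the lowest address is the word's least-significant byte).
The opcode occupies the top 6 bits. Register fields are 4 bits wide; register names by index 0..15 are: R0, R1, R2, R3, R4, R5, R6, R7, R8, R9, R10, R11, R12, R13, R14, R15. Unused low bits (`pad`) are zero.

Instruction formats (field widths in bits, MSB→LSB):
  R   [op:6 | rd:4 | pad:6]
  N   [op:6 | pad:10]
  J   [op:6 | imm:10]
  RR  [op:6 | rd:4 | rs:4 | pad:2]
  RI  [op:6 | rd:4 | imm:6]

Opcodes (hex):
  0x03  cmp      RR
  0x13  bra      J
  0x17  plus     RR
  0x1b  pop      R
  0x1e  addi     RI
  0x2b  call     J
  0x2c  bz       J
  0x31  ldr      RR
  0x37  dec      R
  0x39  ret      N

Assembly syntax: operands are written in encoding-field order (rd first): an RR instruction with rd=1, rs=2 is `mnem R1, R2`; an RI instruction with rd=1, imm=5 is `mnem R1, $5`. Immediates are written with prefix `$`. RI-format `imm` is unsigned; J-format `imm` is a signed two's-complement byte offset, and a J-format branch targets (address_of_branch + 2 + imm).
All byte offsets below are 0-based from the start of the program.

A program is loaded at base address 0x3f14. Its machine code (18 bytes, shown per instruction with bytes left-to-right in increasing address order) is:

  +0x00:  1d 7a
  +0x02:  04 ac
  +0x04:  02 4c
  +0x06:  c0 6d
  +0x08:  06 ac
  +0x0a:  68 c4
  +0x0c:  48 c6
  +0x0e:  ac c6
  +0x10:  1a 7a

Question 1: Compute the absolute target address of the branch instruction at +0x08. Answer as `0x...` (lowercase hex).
0x3f24

@+08  little-endian(06 ac) = 0xac06
  top 6b → 0x2b → call [J]
  [9:0] imm=6 = $6
  target = base 0x3f14 + off 0x08 + 2 + imm 6 = 0x3f24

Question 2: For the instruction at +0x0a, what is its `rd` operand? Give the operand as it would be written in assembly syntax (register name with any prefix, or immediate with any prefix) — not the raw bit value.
off 0x0a: read 68 c4 as little → 0xc468
  op=0xc468>>10=0x31 ⇒ ldr (RR)
  rd: (w>>6)&0xf=0x1 → R1
  rs: (w>>2)&0xf=0xa → R10

R1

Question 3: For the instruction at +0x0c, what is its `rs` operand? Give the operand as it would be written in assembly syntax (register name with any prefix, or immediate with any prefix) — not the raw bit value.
R2

+0x0c: 48 c6 ⇒ word 0xc648 (little)
  opcode bits[15:10]=0x31: ldr/RR
  [9:6] rd=9 = R9
  [5:2] rs=2 = R2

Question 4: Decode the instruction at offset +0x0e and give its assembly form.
ldr R10, R11

[0e] ac c6 → 0xc6ac
  op=0xc6ac>>10=0x31 ⇒ ldr (RR)
  rd@[9:6]=0xa ⇒ R10
  rs@[5:2]=0xb ⇒ R11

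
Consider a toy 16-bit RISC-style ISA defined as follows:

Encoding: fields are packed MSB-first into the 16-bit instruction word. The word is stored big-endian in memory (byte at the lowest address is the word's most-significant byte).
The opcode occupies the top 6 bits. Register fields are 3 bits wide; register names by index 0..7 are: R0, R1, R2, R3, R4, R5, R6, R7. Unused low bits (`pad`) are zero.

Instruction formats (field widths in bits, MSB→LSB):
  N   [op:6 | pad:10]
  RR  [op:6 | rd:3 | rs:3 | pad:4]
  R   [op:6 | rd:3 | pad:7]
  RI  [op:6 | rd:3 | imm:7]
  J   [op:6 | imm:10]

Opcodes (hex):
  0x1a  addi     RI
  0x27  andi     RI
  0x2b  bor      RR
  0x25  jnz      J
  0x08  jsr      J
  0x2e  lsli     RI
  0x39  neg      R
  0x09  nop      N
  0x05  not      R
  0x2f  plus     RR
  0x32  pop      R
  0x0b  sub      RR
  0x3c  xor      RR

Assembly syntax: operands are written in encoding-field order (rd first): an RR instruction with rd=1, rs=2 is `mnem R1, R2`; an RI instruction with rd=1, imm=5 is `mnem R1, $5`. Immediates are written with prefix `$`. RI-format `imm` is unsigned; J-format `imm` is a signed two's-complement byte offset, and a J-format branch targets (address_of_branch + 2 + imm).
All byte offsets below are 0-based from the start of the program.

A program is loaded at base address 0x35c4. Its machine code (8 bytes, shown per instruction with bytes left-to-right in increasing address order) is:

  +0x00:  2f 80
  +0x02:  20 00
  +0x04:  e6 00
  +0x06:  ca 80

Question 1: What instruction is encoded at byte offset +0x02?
off 0x02: read 20 00 as big → 0x2000
  opcode bits[15:10]=0x8: jsr/J
  [9:0] imm=0 = $0

jsr $0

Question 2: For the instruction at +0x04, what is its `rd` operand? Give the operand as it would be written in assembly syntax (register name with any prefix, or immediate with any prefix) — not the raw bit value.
R4

[04] e6 00 → 0xe600
  top 6b → 0x39 → neg [R]
  rd: (w>>7)&0x7=0x4 → R4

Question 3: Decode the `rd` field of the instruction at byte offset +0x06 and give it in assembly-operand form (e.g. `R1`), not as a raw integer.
R5

[06] ca 80 → 0xca80
  opcode bits[15:10]=0x32: pop/R
  rd: (w>>7)&0x7=0x5 → R5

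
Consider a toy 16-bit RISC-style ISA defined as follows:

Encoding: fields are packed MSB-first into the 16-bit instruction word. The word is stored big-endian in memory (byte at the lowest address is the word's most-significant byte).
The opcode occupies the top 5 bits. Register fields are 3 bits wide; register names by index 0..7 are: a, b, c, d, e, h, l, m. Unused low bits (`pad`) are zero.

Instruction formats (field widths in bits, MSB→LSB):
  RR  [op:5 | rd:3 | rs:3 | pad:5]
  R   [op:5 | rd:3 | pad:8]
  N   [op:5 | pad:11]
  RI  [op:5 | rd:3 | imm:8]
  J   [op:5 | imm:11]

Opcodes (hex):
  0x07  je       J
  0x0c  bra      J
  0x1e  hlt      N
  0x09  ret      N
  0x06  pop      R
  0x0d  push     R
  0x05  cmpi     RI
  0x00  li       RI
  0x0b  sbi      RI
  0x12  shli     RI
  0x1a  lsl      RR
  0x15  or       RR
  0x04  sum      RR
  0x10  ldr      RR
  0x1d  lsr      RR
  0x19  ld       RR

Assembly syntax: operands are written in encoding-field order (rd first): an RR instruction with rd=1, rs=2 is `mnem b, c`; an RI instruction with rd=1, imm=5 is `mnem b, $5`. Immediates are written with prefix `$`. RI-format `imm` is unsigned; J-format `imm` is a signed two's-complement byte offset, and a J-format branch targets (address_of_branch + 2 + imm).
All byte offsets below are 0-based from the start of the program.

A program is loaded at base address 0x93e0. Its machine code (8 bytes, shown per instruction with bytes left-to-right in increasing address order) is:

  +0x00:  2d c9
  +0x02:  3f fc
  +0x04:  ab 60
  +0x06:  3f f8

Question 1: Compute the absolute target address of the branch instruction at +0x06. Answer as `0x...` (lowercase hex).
[06] 3f f8 → 0x3ff8
  op=0x3ff8>>11=0x7 ⇒ je (J)
  [10:0] imm=2040 (s11→-8) = $-8
  target = base 0x93e0 + off 0x06 + 2 + imm -8 = 0x93e0

0x93e0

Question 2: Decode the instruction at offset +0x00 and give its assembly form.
cmpi h, $201

[00] 2d c9 → 0x2dc9
  opcode bits[15:11]=0x5: cmpi/RI
  rd: (w>>8)&0x7=0x5 → h
  imm: (w>>0)&0xff=0xc9 → $201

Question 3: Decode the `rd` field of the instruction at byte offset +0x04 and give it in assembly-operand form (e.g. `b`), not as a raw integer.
+0x04: ab 60 ⇒ word 0xab60 (big)
  opcode bits[15:11]=0x15: or/RR
  rd@[10:8]=0x3 ⇒ d
  rs@[7:5]=0x3 ⇒ d

d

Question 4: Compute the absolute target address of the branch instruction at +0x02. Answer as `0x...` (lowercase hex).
0x93e0

@+02  big-endian(3f fc) = 0x3ffc
  top 5b → 0x7 → je [J]
  imm@[10:0]=0x7fc (s11→-4) ⇒ $-4
  target = base 0x93e0 + off 0x02 + 2 + imm -4 = 0x93e0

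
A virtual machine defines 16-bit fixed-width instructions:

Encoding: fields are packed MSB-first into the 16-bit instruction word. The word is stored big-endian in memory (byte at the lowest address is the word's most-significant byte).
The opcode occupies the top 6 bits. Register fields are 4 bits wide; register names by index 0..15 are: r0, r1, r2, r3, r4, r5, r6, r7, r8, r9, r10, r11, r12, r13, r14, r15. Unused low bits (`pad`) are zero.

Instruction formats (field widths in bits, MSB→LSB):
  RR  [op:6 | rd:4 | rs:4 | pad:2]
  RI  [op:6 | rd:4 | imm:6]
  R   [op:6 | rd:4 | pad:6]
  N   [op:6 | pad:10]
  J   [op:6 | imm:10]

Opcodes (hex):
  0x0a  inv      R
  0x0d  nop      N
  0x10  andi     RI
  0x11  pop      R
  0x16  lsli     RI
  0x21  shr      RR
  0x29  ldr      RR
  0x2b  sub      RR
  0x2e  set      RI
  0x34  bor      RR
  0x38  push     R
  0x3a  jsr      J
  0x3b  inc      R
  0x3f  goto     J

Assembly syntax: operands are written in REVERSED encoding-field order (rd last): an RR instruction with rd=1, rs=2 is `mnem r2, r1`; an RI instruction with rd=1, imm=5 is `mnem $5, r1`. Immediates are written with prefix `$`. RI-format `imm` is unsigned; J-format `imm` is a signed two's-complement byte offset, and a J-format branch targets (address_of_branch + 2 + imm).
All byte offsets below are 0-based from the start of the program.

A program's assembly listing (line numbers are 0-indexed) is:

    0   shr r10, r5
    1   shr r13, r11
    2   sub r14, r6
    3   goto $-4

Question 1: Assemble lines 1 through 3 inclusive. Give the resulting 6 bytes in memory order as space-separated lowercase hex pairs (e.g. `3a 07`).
L1: shr op=0x21:6|rd=11:4|rs=13:4|pad=0:2 ⇒ 0x86f4 ⇒ big 86 f4
L2: sub op=0x2b:6|rd=6:4|rs=14:4|pad=0:2 ⇒ 0xadb8 ⇒ big ad b8
L3: goto op=0x3f:6|imm=-4:10 ⇒ 0xfffc ⇒ big ff fc

86 f4 ad b8 ff fc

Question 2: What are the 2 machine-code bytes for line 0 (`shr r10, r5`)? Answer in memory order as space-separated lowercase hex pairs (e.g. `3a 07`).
L0: shr op=0x21:6|rd=5:4|rs=10:4|pad=0:2 ⇒ 0x8568 ⇒ big 85 68

85 68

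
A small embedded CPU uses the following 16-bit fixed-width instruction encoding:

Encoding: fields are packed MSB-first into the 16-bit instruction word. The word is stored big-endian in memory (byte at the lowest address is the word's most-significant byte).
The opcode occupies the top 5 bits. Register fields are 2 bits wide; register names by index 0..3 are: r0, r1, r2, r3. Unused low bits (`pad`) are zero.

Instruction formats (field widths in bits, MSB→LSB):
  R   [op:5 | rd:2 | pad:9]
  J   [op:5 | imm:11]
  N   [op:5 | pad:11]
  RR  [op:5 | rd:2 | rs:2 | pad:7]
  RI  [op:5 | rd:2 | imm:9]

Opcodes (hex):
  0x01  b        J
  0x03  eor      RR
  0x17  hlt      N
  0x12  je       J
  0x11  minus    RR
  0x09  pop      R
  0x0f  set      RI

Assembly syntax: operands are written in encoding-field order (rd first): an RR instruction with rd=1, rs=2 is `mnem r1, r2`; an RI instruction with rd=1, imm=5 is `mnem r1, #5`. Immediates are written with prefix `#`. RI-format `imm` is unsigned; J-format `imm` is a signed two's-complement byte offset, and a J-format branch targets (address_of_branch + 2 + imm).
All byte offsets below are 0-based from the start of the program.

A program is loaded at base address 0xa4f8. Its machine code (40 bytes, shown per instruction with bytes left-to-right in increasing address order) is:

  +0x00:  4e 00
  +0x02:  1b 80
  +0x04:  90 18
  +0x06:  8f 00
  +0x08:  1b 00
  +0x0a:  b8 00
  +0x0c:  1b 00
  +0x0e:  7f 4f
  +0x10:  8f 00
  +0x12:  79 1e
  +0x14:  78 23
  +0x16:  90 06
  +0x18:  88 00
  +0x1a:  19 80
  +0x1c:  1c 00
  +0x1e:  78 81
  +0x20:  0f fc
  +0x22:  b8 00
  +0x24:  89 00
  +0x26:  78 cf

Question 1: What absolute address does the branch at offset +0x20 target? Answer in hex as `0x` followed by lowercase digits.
0xa516

off 0x20: read 0f fc as big → 0x0ffc
  opcode bits[15:11]=0x1: b/J
  imm@[10:0]=0x7fc (s11→-4) ⇒ #-4
  target = base 0xa4f8 + off 0x20 + 2 + imm -4 = 0xa516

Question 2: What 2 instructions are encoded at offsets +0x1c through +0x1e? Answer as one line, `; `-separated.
eor r2, r0; set r0, #129

+0x1c: 1c 00 ⇒ word 0x1c00 (big)
  opcode bits[15:11]=0x3: eor/RR
  rd: (w>>9)&0x3=0x2 → r2
  rs: (w>>7)&0x3=0x0 → r0
+0x1e: 78 81 ⇒ word 0x7881 (big)
  opcode bits[15:11]=0xf: set/RI
  rd: (w>>9)&0x3=0x0 → r0
  imm: (w>>0)&0x1ff=0x81 → #129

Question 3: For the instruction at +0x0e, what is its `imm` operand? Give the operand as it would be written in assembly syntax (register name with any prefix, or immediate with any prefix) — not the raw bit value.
@+0e  big-endian(7f 4f) = 0x7f4f
  top 5b → 0xf → set [RI]
  rd: (w>>9)&0x3=0x3 → r3
  imm: (w>>0)&0x1ff=0x14f → #335

#335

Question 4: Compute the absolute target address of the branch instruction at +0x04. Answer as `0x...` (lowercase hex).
+0x04: 90 18 ⇒ word 0x9018 (big)
  op=0x9018>>11=0x12 ⇒ je (J)
  imm: (w>>0)&0x7ff=0x18 → #24
  target = base 0xa4f8 + off 0x04 + 2 + imm 24 = 0xa516

0xa516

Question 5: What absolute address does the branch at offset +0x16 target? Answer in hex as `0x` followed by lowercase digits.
[16] 90 06 → 0x9006
  top 5b → 0x12 → je [J]
  imm: (w>>0)&0x7ff=0x6 → #6
  target = base 0xa4f8 + off 0x16 + 2 + imm 6 = 0xa516

0xa516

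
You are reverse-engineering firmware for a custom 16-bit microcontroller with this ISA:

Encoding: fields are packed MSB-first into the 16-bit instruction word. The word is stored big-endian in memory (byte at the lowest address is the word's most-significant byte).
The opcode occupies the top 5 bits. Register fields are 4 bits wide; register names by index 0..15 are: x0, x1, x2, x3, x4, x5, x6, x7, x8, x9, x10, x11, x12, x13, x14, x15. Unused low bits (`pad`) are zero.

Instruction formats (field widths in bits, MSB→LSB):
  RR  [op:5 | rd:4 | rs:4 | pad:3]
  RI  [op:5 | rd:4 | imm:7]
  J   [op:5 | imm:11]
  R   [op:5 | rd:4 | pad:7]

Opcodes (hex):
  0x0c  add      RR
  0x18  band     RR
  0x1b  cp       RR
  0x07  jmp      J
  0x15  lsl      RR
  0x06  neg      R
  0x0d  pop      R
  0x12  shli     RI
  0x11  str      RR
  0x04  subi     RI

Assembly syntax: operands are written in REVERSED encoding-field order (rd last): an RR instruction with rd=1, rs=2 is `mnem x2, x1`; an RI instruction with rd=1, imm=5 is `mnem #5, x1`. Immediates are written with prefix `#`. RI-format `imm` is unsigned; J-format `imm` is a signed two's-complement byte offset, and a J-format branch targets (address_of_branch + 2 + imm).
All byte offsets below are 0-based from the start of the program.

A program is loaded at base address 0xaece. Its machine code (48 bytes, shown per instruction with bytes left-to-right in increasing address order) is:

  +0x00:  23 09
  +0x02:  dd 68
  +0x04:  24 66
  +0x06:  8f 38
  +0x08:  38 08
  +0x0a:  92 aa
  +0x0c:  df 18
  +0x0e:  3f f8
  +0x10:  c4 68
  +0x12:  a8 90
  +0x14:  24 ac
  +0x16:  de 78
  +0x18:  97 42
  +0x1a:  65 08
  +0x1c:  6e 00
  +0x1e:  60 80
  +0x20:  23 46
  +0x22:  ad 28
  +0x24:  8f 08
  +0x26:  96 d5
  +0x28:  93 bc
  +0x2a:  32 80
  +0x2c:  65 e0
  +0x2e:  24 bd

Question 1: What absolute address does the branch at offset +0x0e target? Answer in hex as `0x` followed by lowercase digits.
[0e] 3f f8 → 0x3ff8
  opcode bits[15:11]=0x7: jmp/J
  [10:0] imm=2040 (s11→-8) = #-8
  target = base 0xaece + off 0x0e + 2 + imm -8 = 0xaed6

0xaed6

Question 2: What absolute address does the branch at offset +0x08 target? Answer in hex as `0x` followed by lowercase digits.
0xaee0

off 0x08: read 38 08 as big → 0x3808
  op=0x3808>>11=0x7 ⇒ jmp (J)
  imm: (w>>0)&0x7ff=0x8 → #8
  target = base 0xaece + off 0x08 + 2 + imm 8 = 0xaee0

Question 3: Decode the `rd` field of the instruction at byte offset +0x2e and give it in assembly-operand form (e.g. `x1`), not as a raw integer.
x9

@+2e  big-endian(24 bd) = 0x24bd
  top 5b → 0x4 → subi [RI]
  rd: (w>>7)&0xf=0x9 → x9
  imm: (w>>0)&0x7f=0x3d → #61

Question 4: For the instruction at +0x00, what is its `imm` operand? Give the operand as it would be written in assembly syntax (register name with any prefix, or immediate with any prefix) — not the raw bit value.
[00] 23 09 → 0x2309
  op=0x2309>>11=0x4 ⇒ subi (RI)
  [10:7] rd=6 = x6
  [6:0] imm=9 = #9

#9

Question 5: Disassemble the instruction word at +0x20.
subi #70, x6

@+20  big-endian(23 46) = 0x2346
  top 5b → 0x4 → subi [RI]
  rd@[10:7]=0x6 ⇒ x6
  imm@[6:0]=0x46 ⇒ #70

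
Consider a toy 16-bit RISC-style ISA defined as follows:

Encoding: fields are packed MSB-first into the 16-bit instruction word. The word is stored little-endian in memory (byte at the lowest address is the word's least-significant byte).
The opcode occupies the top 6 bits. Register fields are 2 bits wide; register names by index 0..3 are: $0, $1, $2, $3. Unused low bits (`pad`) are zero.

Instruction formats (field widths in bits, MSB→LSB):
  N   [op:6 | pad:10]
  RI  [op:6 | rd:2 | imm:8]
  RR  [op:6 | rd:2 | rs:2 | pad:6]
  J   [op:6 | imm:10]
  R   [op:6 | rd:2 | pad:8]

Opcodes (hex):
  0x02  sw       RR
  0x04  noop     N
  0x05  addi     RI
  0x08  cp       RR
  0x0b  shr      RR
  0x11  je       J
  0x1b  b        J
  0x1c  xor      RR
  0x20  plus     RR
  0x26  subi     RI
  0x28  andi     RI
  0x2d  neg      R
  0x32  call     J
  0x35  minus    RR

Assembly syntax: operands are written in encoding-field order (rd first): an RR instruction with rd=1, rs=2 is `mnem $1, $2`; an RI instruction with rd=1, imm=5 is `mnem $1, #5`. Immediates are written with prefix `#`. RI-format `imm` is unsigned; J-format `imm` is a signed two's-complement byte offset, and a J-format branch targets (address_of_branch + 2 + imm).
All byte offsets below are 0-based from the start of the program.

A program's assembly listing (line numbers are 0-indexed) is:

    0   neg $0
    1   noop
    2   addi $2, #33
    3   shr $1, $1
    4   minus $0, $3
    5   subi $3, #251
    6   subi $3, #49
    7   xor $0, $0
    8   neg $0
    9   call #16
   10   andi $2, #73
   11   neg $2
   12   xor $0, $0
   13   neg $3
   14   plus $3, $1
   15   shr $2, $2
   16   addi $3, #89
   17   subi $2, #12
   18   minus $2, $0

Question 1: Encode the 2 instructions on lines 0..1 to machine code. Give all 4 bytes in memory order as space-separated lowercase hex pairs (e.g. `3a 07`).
00 b4 00 10

0. neg fields op=0x2d:6|rd=0:2|pad=0:8 → word b400h → 00 b4
1. noop fields op=0x4:6|pad=0:10 → word 1000h → 00 10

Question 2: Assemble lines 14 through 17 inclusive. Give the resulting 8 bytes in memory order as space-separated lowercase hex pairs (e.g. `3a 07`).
14. plus fields op=0x20:6|rd=3:2|rs=1:2|pad=0:6 → word 8340h → 40 83
15. shr fields op=0xb:6|rd=2:2|rs=2:2|pad=0:6 → word 2e80h → 80 2e
16. addi fields op=0x5:6|rd=3:2|imm=89:8 → word 1759h → 59 17
17. subi fields op=0x26:6|rd=2:2|imm=12:8 → word 9a0ch → 0c 9a

40 83 80 2e 59 17 0c 9a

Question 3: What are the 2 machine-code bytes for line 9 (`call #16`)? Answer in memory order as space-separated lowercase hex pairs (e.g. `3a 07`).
9. call fields op=0x32:6|imm=16:10 → word c810h → 10 c8

10 c8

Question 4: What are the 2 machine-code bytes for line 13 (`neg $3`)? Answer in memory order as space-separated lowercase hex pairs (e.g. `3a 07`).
00 b7

L13: neg op=0x2d:6|rd=3:2|pad=0:8 ⇒ 0xb700 ⇒ little 00 b7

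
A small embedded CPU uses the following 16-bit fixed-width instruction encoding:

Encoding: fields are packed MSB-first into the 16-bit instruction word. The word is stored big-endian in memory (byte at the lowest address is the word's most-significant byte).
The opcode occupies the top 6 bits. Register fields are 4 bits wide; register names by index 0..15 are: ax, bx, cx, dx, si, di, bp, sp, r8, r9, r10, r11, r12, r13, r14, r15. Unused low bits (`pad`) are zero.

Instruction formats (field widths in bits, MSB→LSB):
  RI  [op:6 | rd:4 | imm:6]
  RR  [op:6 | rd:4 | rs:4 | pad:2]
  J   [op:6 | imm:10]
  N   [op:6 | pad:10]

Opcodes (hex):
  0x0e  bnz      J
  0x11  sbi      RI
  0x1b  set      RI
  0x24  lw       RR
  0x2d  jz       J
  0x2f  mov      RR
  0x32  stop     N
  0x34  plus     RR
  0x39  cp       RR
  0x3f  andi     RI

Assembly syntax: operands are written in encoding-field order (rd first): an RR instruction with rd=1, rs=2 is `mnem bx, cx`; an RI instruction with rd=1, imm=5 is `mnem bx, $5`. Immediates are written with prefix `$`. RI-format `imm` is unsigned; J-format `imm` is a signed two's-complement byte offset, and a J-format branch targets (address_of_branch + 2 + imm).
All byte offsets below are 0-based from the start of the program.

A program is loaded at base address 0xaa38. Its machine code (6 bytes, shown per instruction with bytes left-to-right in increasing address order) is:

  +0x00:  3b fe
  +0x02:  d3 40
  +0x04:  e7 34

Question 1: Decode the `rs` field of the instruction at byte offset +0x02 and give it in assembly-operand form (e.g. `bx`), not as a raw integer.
[02] d3 40 → 0xd340
  op=0xd340>>10=0x34 ⇒ plus (RR)
  [9:6] rd=13 = r13
  [5:2] rs=0 = ax

ax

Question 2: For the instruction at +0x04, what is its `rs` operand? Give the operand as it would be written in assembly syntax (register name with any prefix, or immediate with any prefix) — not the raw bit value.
@+04  big-endian(e7 34) = 0xe734
  top 6b → 0x39 → cp [RR]
  rd@[9:6]=0xc ⇒ r12
  rs@[5:2]=0xd ⇒ r13

r13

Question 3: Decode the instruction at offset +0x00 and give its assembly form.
bnz $-2

+0x00: 3b fe ⇒ word 0x3bfe (big)
  top 6b → 0xe → bnz [J]
  imm@[9:0]=0x3fe (s10→-2) ⇒ $-2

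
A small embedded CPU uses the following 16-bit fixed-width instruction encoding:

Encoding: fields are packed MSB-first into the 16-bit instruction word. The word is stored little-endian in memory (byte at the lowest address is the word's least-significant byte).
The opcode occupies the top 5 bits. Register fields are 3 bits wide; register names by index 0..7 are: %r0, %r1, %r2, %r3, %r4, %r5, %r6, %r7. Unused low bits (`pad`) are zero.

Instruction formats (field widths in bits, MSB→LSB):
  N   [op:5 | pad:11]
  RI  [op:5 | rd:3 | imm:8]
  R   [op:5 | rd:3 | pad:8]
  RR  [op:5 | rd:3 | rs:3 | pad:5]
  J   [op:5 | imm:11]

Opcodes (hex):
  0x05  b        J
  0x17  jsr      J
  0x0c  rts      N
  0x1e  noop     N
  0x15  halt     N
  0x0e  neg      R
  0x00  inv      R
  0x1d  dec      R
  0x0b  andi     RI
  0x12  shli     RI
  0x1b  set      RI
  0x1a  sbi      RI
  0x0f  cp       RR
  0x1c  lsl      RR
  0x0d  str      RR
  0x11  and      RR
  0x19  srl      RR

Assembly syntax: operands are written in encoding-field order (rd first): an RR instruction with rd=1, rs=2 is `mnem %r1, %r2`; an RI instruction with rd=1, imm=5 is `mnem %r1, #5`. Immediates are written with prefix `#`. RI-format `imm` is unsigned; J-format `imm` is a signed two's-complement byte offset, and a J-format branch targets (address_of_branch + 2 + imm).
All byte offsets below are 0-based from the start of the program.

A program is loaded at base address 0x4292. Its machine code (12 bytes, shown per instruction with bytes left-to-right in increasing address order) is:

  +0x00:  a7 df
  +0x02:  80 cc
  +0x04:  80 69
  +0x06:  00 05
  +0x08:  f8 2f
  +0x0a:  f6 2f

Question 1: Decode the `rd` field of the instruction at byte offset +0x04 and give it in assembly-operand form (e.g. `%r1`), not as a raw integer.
@+04  little-endian(80 69) = 0x6980
  top 5b → 0xd → str [RR]
  rd@[10:8]=0x1 ⇒ %r1
  rs@[7:5]=0x4 ⇒ %r4

%r1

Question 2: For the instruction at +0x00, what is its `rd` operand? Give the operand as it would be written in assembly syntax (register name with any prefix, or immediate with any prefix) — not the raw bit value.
off 0x00: read a7 df as little → 0xdfa7
  op=0xdfa7>>11=0x1b ⇒ set (RI)
  rd: (w>>8)&0x7=0x7 → %r7
  imm: (w>>0)&0xff=0xa7 → #167

%r7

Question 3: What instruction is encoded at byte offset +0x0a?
b #-10

off 0x0a: read f6 2f as little → 0x2ff6
  opcode bits[15:11]=0x5: b/J
  imm@[10:0]=0x7f6 (s11→-10) ⇒ #-10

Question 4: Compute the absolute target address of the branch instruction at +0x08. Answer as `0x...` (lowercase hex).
0x4294

[08] f8 2f → 0x2ff8
  op=0x2ff8>>11=0x5 ⇒ b (J)
  imm: (w>>0)&0x7ff=0x7f8 (s11→-8) → #-8
  target = base 0x4292 + off 0x08 + 2 + imm -8 = 0x4294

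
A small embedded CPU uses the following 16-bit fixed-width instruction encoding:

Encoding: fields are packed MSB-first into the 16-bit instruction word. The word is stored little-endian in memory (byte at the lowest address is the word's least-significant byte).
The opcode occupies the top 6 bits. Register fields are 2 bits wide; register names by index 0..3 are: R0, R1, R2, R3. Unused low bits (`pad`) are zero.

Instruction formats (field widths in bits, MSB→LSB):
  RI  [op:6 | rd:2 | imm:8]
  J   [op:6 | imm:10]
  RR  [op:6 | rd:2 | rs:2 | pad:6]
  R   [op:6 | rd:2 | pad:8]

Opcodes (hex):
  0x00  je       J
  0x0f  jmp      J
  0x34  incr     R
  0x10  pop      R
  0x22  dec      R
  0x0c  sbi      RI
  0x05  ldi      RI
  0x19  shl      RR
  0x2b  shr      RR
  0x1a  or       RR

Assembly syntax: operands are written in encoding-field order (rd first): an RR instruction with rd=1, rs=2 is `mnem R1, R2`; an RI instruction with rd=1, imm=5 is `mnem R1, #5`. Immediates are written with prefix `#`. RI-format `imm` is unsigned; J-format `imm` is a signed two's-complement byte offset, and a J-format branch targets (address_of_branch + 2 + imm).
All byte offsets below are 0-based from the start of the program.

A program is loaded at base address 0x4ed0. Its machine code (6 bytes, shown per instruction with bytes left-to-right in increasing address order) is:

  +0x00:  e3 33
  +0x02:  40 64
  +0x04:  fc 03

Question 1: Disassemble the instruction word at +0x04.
@+04  little-endian(fc 03) = 0x03fc
  top 6b → 0x0 → je [J]
  [9:0] imm=1020 (s10→-4) = #-4

je #-4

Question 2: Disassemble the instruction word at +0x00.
sbi R3, #227

@+00  little-endian(e3 33) = 0x33e3
  top 6b → 0xc → sbi [RI]
  rd@[9:8]=0x3 ⇒ R3
  imm@[7:0]=0xe3 ⇒ #227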